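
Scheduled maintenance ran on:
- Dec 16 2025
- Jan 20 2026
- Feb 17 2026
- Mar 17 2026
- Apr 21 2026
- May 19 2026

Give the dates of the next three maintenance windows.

Gaps: 35, 28, 28, 35, 28 days — a mix of 28 and 35. Every date is a Tuesday.
Each is the 3rd Tuesday of its month.
3rd Tuesday of June 2026: Jun 16 2026.
July 2026 — 3rd Tuesday is Jul 21 2026.
3rd Tuesday of August 2026: Aug 18 2026.

Jun 16 2026, Jul 21 2026, Aug 18 2026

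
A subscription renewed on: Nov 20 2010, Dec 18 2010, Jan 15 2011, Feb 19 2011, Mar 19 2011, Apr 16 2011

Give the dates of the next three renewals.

These are Saturdays at 28- or 35-day spacing (28, 28, 35, 28, 28).
The pattern: 3rd Saturday of the month.
3rd Saturday of May 2011: May 21 2011.
June 2011 — 3rd Saturday is Jun 18 2011.
July 2011 — 3rd Saturday is Jul 16 2011.

May 21 2011, Jun 18 2011, Jul 16 2011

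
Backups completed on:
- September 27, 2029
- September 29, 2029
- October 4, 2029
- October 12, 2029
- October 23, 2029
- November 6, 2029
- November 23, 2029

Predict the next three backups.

Gaps: 2, 5, 8, 11, 14, 17 days — each gap is 3 larger than the previous one.
Next gap: 20 days. November 23, 2029 + 20 days = December 13, 2029.
Next gap: 23 days. December 13, 2029 + 23 days = January 5, 2030.
Next gap: 26 days. January 5, 2030 + 26 days = January 31, 2030.

December 13, 2029; January 5, 2030; January 31, 2030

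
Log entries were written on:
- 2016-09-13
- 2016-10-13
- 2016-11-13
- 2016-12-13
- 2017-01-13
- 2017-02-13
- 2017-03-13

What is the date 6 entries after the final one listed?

2017-09-13

Gaps: 30, 31, 30, 31, 31, 28 days — not constant. Every event is on the 13th of the month.
Pattern: the 13th of each month.
April 2017: 2017-04-13.
Next: May 2017 → 2017-05-13.
Next: June 2017 → 2017-06-13.
July 2017: 2017-07-13.
August 2017: 2017-08-13.
Next: September 2017 → 2017-09-13.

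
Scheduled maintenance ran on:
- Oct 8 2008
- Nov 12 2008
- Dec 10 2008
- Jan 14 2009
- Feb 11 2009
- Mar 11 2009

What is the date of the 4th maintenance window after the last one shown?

These are Wednesdays at 28- or 35-day spacing (35, 28, 35, 28, 28).
The pattern: 2nd Wednesday of the month.
April 2009 — 2nd Wednesday is Apr 8 2009.
2nd Wednesday of May 2009: May 13 2009.
June 2009 — 2nd Wednesday is Jun 10 2009.
July 2009 — 2nd Wednesday is Jul 8 2009.

Jul 8 2009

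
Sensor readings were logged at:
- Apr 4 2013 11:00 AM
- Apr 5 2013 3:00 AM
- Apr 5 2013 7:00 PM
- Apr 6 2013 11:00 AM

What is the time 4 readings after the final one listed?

Gaps: 16, 16, 16 hours — each event is 16 hours after the previous one.
Apr 6 2013 11:00 AM + 16 h = Apr 7 2013 3:00 AM.
Apr 7 2013 3:00 AM + 16 h = Apr 7 2013 7:00 PM.
Apr 7 2013 7:00 PM + 16 h = Apr 8 2013 11:00 AM.
Apr 8 2013 11:00 AM + 16 h = Apr 9 2013 3:00 AM.

Apr 9 2013 3:00 AM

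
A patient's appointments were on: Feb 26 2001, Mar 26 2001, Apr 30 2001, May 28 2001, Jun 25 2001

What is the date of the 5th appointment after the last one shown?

Nov 26 2001

All Mondays; the gaps (28, 35, 28, 28) vary with month length.
This is the last Monday of each month.
July 2001 ends with Monday Jul 30 2001.
August 2001 ends with Monday Aug 27 2001.
September 2001 ends with Monday Sep 24 2001.
Last Monday of October 2001: Oct 29 2001.
Last Monday of November 2001: Nov 26 2001.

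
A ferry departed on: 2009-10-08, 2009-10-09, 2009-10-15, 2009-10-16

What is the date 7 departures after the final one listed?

Every event lands on a Thursday or Friday (gaps cycle 1, 6, 1).
So the schedule is: every Thursday and Friday.
Next Thursday: 2009-10-22.
The following Friday is 2009-10-23.
The following Thursday is 2009-10-29.
Next Friday: 2009-10-30.
The following Thursday is 2009-11-05.
The following Friday is 2009-11-06.
The following Thursday is 2009-11-12.

2009-11-12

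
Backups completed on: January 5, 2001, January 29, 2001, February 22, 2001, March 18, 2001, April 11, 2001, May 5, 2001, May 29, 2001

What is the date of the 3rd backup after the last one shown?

August 9, 2001

Gaps between consecutive events: 24, 24, 24, 24, 24, 24 days — a constant 24-day interval.
May 29, 2001 + 24 days = June 22, 2001.
June 22, 2001 + 24 days = July 16, 2001.
July 16, 2001 + 24 days = August 9, 2001.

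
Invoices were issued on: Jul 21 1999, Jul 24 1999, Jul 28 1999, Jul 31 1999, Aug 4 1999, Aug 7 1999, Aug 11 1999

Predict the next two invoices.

Aug 14 1999, Aug 18 1999

The gap pattern 3, 4, 3, 4, 3, 4 repeats every 2 events.
These are the Wednesdays and Saturdays of each week.
Next Saturday: Aug 14 1999.
The following Wednesday is Aug 18 1999.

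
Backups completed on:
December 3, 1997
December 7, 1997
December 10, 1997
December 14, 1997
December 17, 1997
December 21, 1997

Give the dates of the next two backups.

Every event lands on a Wednesday or Sunday (gaps cycle 4, 3, 4, 3, 4).
So the schedule is: every Wednesday and Sunday.
The following Wednesday is December 24, 1997.
Next Sunday: December 28, 1997.

December 24, 1997; December 28, 1997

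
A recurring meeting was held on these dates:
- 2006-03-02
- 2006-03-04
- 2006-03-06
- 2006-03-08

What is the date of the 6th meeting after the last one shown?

The spacing is 2, 2, 2 days — always 2 days.
2006-03-08 + 2 days = 2006-03-10.
2006-03-10 + 2 days = 2006-03-12.
2006-03-12 + 2 days = 2006-03-14.
2006-03-14 + 2 days = 2006-03-16.
2006-03-16 + 2 days = 2006-03-18.
2006-03-18 + 2 days = 2006-03-20.

2006-03-20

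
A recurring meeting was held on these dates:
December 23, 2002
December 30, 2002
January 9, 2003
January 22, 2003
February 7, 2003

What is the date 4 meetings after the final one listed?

May 12, 2003

Gaps: 7, 10, 13, 16 days — each gap is 3 larger than the previous one.
Next gap: 19 days. February 7, 2003 + 19 days = February 26, 2003.
Next gap: 22 days. February 26, 2003 + 22 days = March 20, 2003.
Next gap: 25 days. March 20, 2003 + 25 days = April 14, 2003.
Next gap: 28 days. April 14, 2003 + 28 days = May 12, 2003.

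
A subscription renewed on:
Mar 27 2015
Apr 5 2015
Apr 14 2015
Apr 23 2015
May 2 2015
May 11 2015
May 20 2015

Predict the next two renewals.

Gaps between consecutive events: 9, 9, 9, 9, 9, 9 days — a constant 9-day interval.
May 20 2015 + 9 days = May 29 2015.
May 29 2015 + 9 days = Jun 7 2015.

May 29 2015, Jun 7 2015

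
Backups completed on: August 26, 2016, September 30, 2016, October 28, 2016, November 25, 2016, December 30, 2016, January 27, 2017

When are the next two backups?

February 24, 2017; March 31, 2017

These are Fridays with 35, 28, 28, 35, 28-day gaps.
Each is the final Friday of its month — September 30, 2016 is past the 28th, so '4th Friday' doesn't fit.
February 2017 ends with Friday February 24, 2017.
Last Friday of March 2017: March 31, 2017.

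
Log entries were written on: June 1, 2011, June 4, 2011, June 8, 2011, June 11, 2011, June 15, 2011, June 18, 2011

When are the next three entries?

June 22, 2011; June 25, 2011; June 29, 2011

Every event lands on a Wednesday or Saturday (gaps cycle 3, 4, 3, 4, 3).
So the schedule is: every Wednesday and Saturday.
The following Wednesday is June 22, 2011.
The following Saturday is June 25, 2011.
The following Wednesday is June 29, 2011.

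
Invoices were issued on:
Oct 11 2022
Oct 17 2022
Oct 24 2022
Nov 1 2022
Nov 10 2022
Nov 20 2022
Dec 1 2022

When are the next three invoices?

Dec 13 2022, Dec 26 2022, Jan 9 2023

The spacing grows by 1 each time: 6, 7, 8, 9, 10, 11 days.
Next gap: 12 days. Dec 1 2022 + 12 days = Dec 13 2022.
Next gap: 13 days. Dec 13 2022 + 13 days = Dec 26 2022.
Next gap: 14 days. Dec 26 2022 + 14 days = Jan 9 2023.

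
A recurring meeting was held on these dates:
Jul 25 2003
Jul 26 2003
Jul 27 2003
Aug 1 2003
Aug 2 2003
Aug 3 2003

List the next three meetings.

The gap pattern 1, 1, 5, 1, 1 repeats every 3 events.
These are the Fridays, Saturdays and Sundays of each week.
The following Friday is Aug 8 2003.
The following Saturday is Aug 9 2003.
Next Sunday: Aug 10 2003.

Aug 8 2003, Aug 9 2003, Aug 10 2003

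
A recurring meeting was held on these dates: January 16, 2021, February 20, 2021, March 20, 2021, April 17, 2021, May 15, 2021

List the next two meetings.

June 19, 2021; July 17, 2021

All dates are Saturdays, 35, 28, 28, 28 days apart.
Specifically, the 3rd Saturday of each month.
June 2021 — 3rd Saturday is June 19, 2021.
July 2021 — 3rd Saturday is July 17, 2021.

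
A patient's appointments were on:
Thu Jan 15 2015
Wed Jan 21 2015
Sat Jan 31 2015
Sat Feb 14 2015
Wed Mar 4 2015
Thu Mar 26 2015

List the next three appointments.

Gaps: 6, 10, 14, 18, 22 days — each gap is 4 larger than the previous one.
Next gap: 26 days. Thu Mar 26 2015 + 26 days = Tue Apr 21 2015.
Next gap: 30 days. Tue Apr 21 2015 + 30 days = Thu May 21 2015.
Next gap: 34 days. Thu May 21 2015 + 34 days = Wed Jun 24 2015.

Tue Apr 21 2015, Thu May 21 2015, Wed Jun 24 2015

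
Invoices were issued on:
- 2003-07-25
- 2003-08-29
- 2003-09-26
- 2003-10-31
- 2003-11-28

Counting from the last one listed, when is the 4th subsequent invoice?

Every date is a Friday; gaps 35, 28, 35, 28 days.
Each is the last Friday of its month (at least one falls on the 29th or later, ruling out '4th Friday').
December 2003 ends with Friday 2003-12-26.
January 2004 ends with Friday 2004-01-30.
Last Friday of February 2004: 2004-02-27.
Last Friday of March 2004: 2004-03-26.

2004-03-26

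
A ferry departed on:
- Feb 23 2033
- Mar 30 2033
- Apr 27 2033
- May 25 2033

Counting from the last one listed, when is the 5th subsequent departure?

All Wednesdays; the gaps (35, 28, 28) vary with month length.
This is the last Wednesday of each month.
June 2033 ends with Wednesday Jun 29 2033.
Last Wednesday of July 2033: Jul 27 2033.
August 2033 ends with Wednesday Aug 31 2033.
September 2033 ends with Wednesday Sep 28 2033.
October 2033 ends with Wednesday Oct 26 2033.

Oct 26 2033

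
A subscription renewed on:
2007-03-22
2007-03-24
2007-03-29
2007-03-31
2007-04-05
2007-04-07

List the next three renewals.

2007-04-12, 2007-04-14, 2007-04-19

Gaps: 2, 5, 2, 5, 2 days — not constant, but cyclic with period 2.
The events fall on every Thursday and Saturday.
Next Thursday: 2007-04-12.
The following Saturday is 2007-04-14.
Next Thursday: 2007-04-19.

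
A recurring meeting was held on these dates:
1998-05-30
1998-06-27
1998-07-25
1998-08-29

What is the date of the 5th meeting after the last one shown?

Every date is a Saturday; gaps 28, 28, 35 days.
Each is the last Saturday of its month (at least one falls on the 29th or later, ruling out '4th Saturday').
September 1998 ends with Saturday 1998-09-26.
Last Saturday of October 1998: 1998-10-31.
November 1998 ends with Saturday 1998-11-28.
Last Saturday of December 1998: 1998-12-26.
January 1999 ends with Saturday 1999-01-30.

1999-01-30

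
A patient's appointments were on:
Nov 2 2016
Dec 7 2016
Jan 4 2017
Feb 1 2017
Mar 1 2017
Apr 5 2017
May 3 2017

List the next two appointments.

Gaps: 35, 28, 28, 28, 35, 28 days — a mix of 28 and 35. Every date is a Wednesday.
Each is the 1st Wednesday of its month.
1st Wednesday of June 2017: Jun 7 2017.
July 2017 — 1st Wednesday is Jul 5 2017.

Jun 7 2017, Jul 5 2017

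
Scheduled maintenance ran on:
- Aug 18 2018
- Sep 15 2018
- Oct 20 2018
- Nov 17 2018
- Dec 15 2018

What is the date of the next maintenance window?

Gaps: 28, 35, 28, 28 days — a mix of 28 and 35. Every date is a Saturday.
Each is the 3rd Saturday of its month.
January 2019 — 3rd Saturday is Jan 19 2019.

Jan 19 2019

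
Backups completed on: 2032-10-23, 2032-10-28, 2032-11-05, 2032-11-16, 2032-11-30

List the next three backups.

Gaps: 5, 8, 11, 14 days — each gap is 3 larger than the previous one.
Next gap: 17 days. 2032-11-30 + 17 days = 2032-12-17.
Next gap: 20 days. 2032-12-17 + 20 days = 2033-01-06.
Next gap: 23 days. 2033-01-06 + 23 days = 2033-01-29.

2032-12-17, 2033-01-06, 2033-01-29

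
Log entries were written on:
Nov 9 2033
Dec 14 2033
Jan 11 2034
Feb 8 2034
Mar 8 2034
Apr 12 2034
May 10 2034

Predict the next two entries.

Gaps: 35, 28, 28, 28, 35, 28 days — a mix of 28 and 35. Every date is a Wednesday.
Each is the 2nd Wednesday of its month.
June 2034 — 2nd Wednesday is Jun 14 2034.
2nd Wednesday of July 2034: Jul 12 2034.

Jun 14 2034, Jul 12 2034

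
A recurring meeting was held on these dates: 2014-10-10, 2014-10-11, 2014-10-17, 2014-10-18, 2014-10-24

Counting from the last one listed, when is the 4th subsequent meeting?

2014-11-07

Every event lands on a Friday or Saturday (gaps cycle 1, 6, 1, 6).
So the schedule is: every Friday and Saturday.
The following Saturday is 2014-10-25.
Next Friday: 2014-10-31.
Next Saturday: 2014-11-01.
Next Friday: 2014-11-07.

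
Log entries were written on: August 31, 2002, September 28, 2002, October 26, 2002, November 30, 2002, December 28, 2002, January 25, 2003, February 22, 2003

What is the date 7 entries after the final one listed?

September 27, 2003

Every date is a Saturday; gaps 28, 28, 35, 28, 28, 28 days.
Each is the last Saturday of its month (at least one falls on the 29th or later, ruling out '4th Saturday').
March 2003 ends with Saturday March 29, 2003.
April 2003 ends with Saturday April 26, 2003.
May 2003 ends with Saturday May 31, 2003.
June 2003 ends with Saturday June 28, 2003.
July 2003 ends with Saturday July 26, 2003.
August 2003 ends with Saturday August 30, 2003.
September 2003 ends with Saturday September 27, 2003.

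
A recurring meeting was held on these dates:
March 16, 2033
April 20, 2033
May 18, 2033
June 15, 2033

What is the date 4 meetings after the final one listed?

All dates are Wednesdays, 35, 28, 28 days apart.
Specifically, the 3rd Wednesday of each month.
July 2033 — 3rd Wednesday is July 20, 2033.
August 2033 — 3rd Wednesday is August 17, 2033.
3rd Wednesday of September 2033: September 21, 2033.
3rd Wednesday of October 2033: October 19, 2033.

October 19, 2033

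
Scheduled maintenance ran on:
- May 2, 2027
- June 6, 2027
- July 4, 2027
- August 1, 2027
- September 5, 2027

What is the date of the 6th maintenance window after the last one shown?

Gaps: 35, 28, 28, 35 days — a mix of 28 and 35. Every date is a Sunday.
Each is the 1st Sunday of its month.
October 2027 — 1st Sunday is October 3, 2027.
1st Sunday of November 2027: November 7, 2027.
December 2027 — 1st Sunday is December 5, 2027.
January 2028 — 1st Sunday is January 2, 2028.
February 2028 — 1st Sunday is February 6, 2028.
March 2028 — 1st Sunday is March 5, 2028.

March 5, 2028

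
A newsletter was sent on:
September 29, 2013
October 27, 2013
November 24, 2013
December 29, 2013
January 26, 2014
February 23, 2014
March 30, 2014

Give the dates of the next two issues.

April 27, 2014; May 25, 2014

Every date is a Sunday; gaps 28, 28, 35, 28, 28, 35 days.
Each is the last Sunday of its month (at least one falls on the 29th or later, ruling out '4th Sunday').
Last Sunday of April 2014: April 27, 2014.
Last Sunday of May 2014: May 25, 2014.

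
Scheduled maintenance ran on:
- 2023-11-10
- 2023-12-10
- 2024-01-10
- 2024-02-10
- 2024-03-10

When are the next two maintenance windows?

2024-04-10, 2024-05-10

Each date is the 10th; the gaps (30, 31, 31, 29) track the month lengths.
The rule is the 10th of each month.
Next: April 2024 → 2024-04-10.
May 2024: 2024-05-10.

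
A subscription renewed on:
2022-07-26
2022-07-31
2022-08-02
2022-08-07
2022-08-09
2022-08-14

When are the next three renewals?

Every event lands on a Tuesday or Sunday (gaps cycle 5, 2, 5, 2, 5).
So the schedule is: every Tuesday and Sunday.
The following Tuesday is 2022-08-16.
The following Sunday is 2022-08-21.
Next Tuesday: 2022-08-23.

2022-08-16, 2022-08-21, 2022-08-23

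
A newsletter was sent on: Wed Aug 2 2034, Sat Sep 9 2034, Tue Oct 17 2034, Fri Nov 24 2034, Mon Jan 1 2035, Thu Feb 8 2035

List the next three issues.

Every event comes 38 days after the last (38, 38, 38, 38, 38).
Thu Feb 8 2035 + 38 days = Sun Mar 18 2035.
Sun Mar 18 2035 + 38 days = Wed Apr 25 2035.
Wed Apr 25 2035 + 38 days = Sat Jun 2 2035.

Sun Mar 18 2035, Wed Apr 25 2035, Sat Jun 2 2035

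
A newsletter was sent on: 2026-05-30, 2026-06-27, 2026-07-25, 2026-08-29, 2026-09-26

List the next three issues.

These are Saturdays with 28, 28, 35, 28-day gaps.
Each is the final Saturday of its month — 2026-05-30 is past the 28th, so '4th Saturday' doesn't fit.
Last Saturday of October 2026: 2026-10-31.
November 2026 ends with Saturday 2026-11-28.
Last Saturday of December 2026: 2026-12-26.

2026-10-31, 2026-11-28, 2026-12-26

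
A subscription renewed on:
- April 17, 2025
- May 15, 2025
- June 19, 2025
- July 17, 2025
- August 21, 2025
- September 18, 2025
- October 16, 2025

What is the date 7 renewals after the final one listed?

Gaps: 28, 35, 28, 35, 28, 28 days — a mix of 28 and 35. Every date is a Thursday.
Each is the 3rd Thursday of its month.
November 2025 — 3rd Thursday is November 20, 2025.
3rd Thursday of December 2025: December 18, 2025.
3rd Thursday of January 2026: January 15, 2026.
February 2026 — 3rd Thursday is February 19, 2026.
March 2026 — 3rd Thursday is March 19, 2026.
3rd Thursday of April 2026: April 16, 2026.
May 2026 — 3rd Thursday is May 21, 2026.

May 21, 2026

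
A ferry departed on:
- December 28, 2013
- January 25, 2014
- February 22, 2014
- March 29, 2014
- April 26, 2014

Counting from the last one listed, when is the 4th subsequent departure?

August 30, 2014

All Saturdays; the gaps (28, 28, 35, 28) vary with month length.
This is the last Saturday of each month.
Last Saturday of May 2014: May 31, 2014.
June 2014 ends with Saturday June 28, 2014.
Last Saturday of July 2014: July 26, 2014.
Last Saturday of August 2014: August 30, 2014.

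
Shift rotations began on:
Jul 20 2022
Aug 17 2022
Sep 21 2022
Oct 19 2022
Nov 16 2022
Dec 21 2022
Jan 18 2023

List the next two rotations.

These are Wednesdays at 28- or 35-day spacing (28, 35, 28, 28, 35, 28).
The pattern: 3rd Wednesday of the month.
3rd Wednesday of February 2023: Feb 15 2023.
March 2023 — 3rd Wednesday is Mar 15 2023.

Feb 15 2023, Mar 15 2023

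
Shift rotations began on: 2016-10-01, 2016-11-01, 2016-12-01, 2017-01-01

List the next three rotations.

Gaps: 31, 30, 31 days — not constant. Every event is on the 1st of the month.
Pattern: the 1st of each month.
February 2017: 2017-02-01.
Next: March 2017 → 2017-03-01.
April 2017: 2017-04-01.

2017-02-01, 2017-03-01, 2017-04-01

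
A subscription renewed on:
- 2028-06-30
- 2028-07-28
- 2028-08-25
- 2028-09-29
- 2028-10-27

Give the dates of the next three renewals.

2028-11-24, 2028-12-29, 2029-01-26

Every date is a Friday; gaps 28, 28, 35, 28 days.
Each is the last Friday of its month (at least one falls on the 29th or later, ruling out '4th Friday').
November 2028 ends with Friday 2028-11-24.
Last Friday of December 2028: 2028-12-29.
Last Friday of January 2029: 2029-01-26.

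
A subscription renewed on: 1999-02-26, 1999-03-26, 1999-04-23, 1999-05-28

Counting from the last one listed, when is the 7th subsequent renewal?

These are Fridays at 28- or 35-day spacing (28, 28, 35).
The pattern: 4th Friday of the month.
4th Friday of June 1999: 1999-06-25.
July 1999 — 4th Friday is 1999-07-23.
August 1999 — 4th Friday is 1999-08-27.
September 1999 — 4th Friday is 1999-09-24.
October 1999 — 4th Friday is 1999-10-22.
November 1999 — 4th Friday is 1999-11-26.
December 1999 — 4th Friday is 1999-12-24.

1999-12-24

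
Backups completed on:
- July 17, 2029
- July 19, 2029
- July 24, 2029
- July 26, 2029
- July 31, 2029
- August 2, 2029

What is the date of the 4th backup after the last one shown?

The gap pattern 2, 5, 2, 5, 2 repeats every 2 events.
These are the Tuesdays and Thursdays of each week.
The following Tuesday is August 7, 2029.
The following Thursday is August 9, 2029.
Next Tuesday: August 14, 2029.
Next Thursday: August 16, 2029.

August 16, 2029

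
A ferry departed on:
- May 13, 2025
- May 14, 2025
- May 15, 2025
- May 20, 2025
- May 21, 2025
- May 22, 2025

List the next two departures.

May 27, 2025; May 28, 2025

The gap pattern 1, 1, 5, 1, 1 repeats every 3 events.
These are the Tuesdays, Wednesdays and Thursdays of each week.
The following Tuesday is May 27, 2025.
Next Wednesday: May 28, 2025.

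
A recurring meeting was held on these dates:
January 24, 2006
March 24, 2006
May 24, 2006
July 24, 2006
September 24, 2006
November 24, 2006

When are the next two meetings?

January 24, 2007; March 24, 2007

Each date is the 24th; the gaps (59, 61, 61, 62, 61) track the month lengths.
The rule is the 24th of every 2 months.
January 2007: January 24, 2007.
March 2007: March 24, 2007.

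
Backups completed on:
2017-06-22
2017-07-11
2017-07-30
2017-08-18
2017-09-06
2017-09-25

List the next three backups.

Gaps between consecutive events: 19, 19, 19, 19, 19 days — a constant 19-day interval.
2017-09-25 + 19 days = 2017-10-14.
2017-10-14 + 19 days = 2017-11-02.
2017-11-02 + 19 days = 2017-11-21.

2017-10-14, 2017-11-02, 2017-11-21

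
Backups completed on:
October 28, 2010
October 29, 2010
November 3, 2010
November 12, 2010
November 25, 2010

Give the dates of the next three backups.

December 12, 2010; January 2, 2011; January 27, 2011

The spacing grows by 4 each time: 1, 5, 9, 13 days.
Next gap: 17 days. November 25, 2010 + 17 days = December 12, 2010.
Next gap: 21 days. December 12, 2010 + 21 days = January 2, 2011.
Next gap: 25 days. January 2, 2011 + 25 days = January 27, 2011.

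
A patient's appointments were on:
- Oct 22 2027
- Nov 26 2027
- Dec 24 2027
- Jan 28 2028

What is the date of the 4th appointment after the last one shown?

May 26 2028

All dates are Fridays, 35, 28, 35 days apart.
Specifically, the 4th Friday of each month.
February 2028 — 4th Friday is Feb 25 2028.
4th Friday of March 2028: Mar 24 2028.
4th Friday of April 2028: Apr 28 2028.
May 2028 — 4th Friday is May 26 2028.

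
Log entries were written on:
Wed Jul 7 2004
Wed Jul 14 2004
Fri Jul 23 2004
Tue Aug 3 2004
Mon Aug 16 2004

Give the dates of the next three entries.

Gaps: 7, 9, 11, 13 days — each gap is 2 larger than the previous one.
Next gap: 15 days. Mon Aug 16 2004 + 15 days = Tue Aug 31 2004.
Next gap: 17 days. Tue Aug 31 2004 + 17 days = Fri Sep 17 2004.
Next gap: 19 days. Fri Sep 17 2004 + 19 days = Wed Oct 6 2004.

Tue Aug 31 2004, Fri Sep 17 2004, Wed Oct 6 2004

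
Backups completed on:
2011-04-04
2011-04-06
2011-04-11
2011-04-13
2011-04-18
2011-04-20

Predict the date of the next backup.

The gap pattern 2, 5, 2, 5, 2 repeats every 2 events.
These are the Mondays and Wednesdays of each week.
Next Monday: 2011-04-25.

2011-04-25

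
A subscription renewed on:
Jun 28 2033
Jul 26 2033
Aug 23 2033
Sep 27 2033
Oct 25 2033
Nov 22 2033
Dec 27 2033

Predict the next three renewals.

Gaps: 28, 28, 35, 28, 28, 35 days — a mix of 28 and 35. Every date is a Tuesday.
Each is the 4th Tuesday of its month.
4th Tuesday of January 2034: Jan 24 2034.
4th Tuesday of February 2034: Feb 28 2034.
March 2034 — 4th Tuesday is Mar 28 2034.

Jan 24 2034, Feb 28 2034, Mar 28 2034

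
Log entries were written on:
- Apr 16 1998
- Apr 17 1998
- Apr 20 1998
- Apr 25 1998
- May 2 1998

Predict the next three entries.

May 11 1998, May 22 1998, Jun 4 1998

The spacing grows by 2 each time: 1, 3, 5, 7 days.
Next gap: 9 days. May 2 1998 + 9 days = May 11 1998.
Next gap: 11 days. May 11 1998 + 11 days = May 22 1998.
Next gap: 13 days. May 22 1998 + 13 days = Jun 4 1998.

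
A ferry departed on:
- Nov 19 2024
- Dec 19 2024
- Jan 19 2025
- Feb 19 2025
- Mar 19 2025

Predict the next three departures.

Apr 19 2025, May 19 2025, Jun 19 2025

The day-of-month is always 19 (30, 31, 31, 28 days between events).
So this recurs on the 19th of each month.
April 2025: Apr 19 2025.
Next: May 2025 → May 19 2025.
June 2025: Jun 19 2025.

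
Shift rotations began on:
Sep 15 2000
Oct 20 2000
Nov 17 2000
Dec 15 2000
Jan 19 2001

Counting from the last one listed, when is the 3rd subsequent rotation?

These are Fridays at 28- or 35-day spacing (35, 28, 28, 35).
The pattern: 3rd Friday of the month.
3rd Friday of February 2001: Feb 16 2001.
3rd Friday of March 2001: Mar 16 2001.
3rd Friday of April 2001: Apr 20 2001.

Apr 20 2001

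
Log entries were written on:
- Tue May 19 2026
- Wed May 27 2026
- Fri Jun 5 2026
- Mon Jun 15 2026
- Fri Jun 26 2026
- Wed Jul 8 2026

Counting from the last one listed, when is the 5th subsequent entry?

Mon Sep 21 2026

Gaps: 8, 9, 10, 11, 12 days — each gap is 1 larger than the previous one.
Next gap: 13 days. Wed Jul 8 2026 + 13 days = Tue Jul 21 2026.
Next gap: 14 days. Tue Jul 21 2026 + 14 days = Tue Aug 4 2026.
Next gap: 15 days. Tue Aug 4 2026 + 15 days = Wed Aug 19 2026.
Next gap: 16 days. Wed Aug 19 2026 + 16 days = Fri Sep 4 2026.
Next gap: 17 days. Fri Sep 4 2026 + 17 days = Mon Sep 21 2026.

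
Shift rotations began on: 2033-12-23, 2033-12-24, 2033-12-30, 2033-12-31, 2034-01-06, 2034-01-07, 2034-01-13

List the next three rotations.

2034-01-14, 2034-01-20, 2034-01-21

Every event lands on a Friday or Saturday (gaps cycle 1, 6, 1, 6, 1, 6).
So the schedule is: every Friday and Saturday.
Next Saturday: 2034-01-14.
The following Friday is 2034-01-20.
The following Saturday is 2034-01-21.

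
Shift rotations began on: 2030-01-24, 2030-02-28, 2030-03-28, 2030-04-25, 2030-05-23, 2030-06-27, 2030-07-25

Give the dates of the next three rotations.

2030-08-22, 2030-09-26, 2030-10-24

Gaps: 35, 28, 28, 28, 35, 28 days — a mix of 28 and 35. Every date is a Thursday.
Each is the 4th Thursday of its month.
August 2030 — 4th Thursday is 2030-08-22.
September 2030 — 4th Thursday is 2030-09-26.
October 2030 — 4th Thursday is 2030-10-24.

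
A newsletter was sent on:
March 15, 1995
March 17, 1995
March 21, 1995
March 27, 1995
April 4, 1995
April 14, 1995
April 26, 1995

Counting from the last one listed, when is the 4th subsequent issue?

The spacing grows by 2 each time: 2, 4, 6, 8, 10, 12 days.
Next gap: 14 days. April 26, 1995 + 14 days = May 10, 1995.
Next gap: 16 days. May 10, 1995 + 16 days = May 26, 1995.
Next gap: 18 days. May 26, 1995 + 18 days = June 13, 1995.
Next gap: 20 days. June 13, 1995 + 20 days = July 3, 1995.

July 3, 1995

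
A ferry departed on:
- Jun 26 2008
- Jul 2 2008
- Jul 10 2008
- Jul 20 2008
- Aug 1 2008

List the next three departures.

Aug 15 2008, Aug 31 2008, Sep 18 2008

Intervals are 6, 8, 10, 12 days — an arithmetic progression with common difference 2.
Next gap: 14 days. Aug 1 2008 + 14 days = Aug 15 2008.
Next gap: 16 days. Aug 15 2008 + 16 days = Aug 31 2008.
Next gap: 18 days. Aug 31 2008 + 18 days = Sep 18 2008.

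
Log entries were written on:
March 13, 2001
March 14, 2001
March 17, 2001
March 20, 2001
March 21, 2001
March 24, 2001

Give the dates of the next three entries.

March 27, 2001; March 28, 2001; March 31, 2001

Every event lands on a Tuesday or Wednesday or Saturday (gaps cycle 1, 3, 3, 1, 3).
So the schedule is: every Tuesday, Wednesday and Saturday.
The following Tuesday is March 27, 2001.
Next Wednesday: March 28, 2001.
Next Saturday: March 31, 2001.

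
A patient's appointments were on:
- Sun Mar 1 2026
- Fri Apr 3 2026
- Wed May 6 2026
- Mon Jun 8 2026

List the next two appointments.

Sat Jul 11 2026, Thu Aug 13 2026

Gaps between consecutive events: 33, 33, 33 days — a constant 33-day interval.
Mon Jun 8 2026 + 33 days = Sat Jul 11 2026.
Sat Jul 11 2026 + 33 days = Thu Aug 13 2026.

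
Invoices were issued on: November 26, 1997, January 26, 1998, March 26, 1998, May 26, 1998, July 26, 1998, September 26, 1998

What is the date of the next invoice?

The day-of-month is always 26 (61, 59, 61, 61, 62 days between events).
So this recurs on the 26th of every 2 months.
Next: November 1998 → November 26, 1998.

November 26, 1998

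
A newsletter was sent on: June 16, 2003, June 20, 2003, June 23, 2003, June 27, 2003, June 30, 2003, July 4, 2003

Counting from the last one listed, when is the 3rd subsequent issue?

July 14, 2003

Every event lands on a Monday or Friday (gaps cycle 4, 3, 4, 3, 4).
So the schedule is: every Monday and Friday.
The following Monday is July 7, 2003.
Next Friday: July 11, 2003.
Next Monday: July 14, 2003.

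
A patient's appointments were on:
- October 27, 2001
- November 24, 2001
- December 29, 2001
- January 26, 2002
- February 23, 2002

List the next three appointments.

These are Saturdays with 28, 35, 28, 28-day gaps.
Each is the final Saturday of its month — December 29, 2001 is past the 28th, so '4th Saturday' doesn't fit.
March 2002 ends with Saturday March 30, 2002.
Last Saturday of April 2002: April 27, 2002.
Last Saturday of May 2002: May 25, 2002.

March 30, 2002; April 27, 2002; May 25, 2002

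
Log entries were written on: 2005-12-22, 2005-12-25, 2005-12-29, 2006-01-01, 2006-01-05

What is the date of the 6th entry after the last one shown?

Every event lands on a Thursday or Sunday (gaps cycle 3, 4, 3, 4).
So the schedule is: every Thursday and Sunday.
The following Sunday is 2006-01-08.
Next Thursday: 2006-01-12.
Next Sunday: 2006-01-15.
Next Thursday: 2006-01-19.
The following Sunday is 2006-01-22.
The following Thursday is 2006-01-26.

2006-01-26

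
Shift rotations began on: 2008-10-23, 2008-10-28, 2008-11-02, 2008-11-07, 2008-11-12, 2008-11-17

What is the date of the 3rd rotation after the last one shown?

The spacing is 5, 5, 5, 5, 5 days — always 5 days.
2008-11-17 + 5 days = 2008-11-22.
2008-11-22 + 5 days = 2008-11-27.
2008-11-27 + 5 days = 2008-12-02.

2008-12-02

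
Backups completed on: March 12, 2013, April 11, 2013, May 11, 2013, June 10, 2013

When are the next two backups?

Gaps between consecutive events: 30, 30, 30 days — a constant 30-day interval.
June 10, 2013 + 30 days = July 10, 2013.
July 10, 2013 + 30 days = August 9, 2013.

July 10, 2013; August 9, 2013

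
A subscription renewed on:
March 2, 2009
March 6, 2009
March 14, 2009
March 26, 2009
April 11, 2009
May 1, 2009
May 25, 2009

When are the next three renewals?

Intervals are 4, 8, 12, 16, 20, 24 days — an arithmetic progression with common difference 4.
Next gap: 28 days. May 25, 2009 + 28 days = June 22, 2009.
Next gap: 32 days. June 22, 2009 + 32 days = July 24, 2009.
Next gap: 36 days. July 24, 2009 + 36 days = August 29, 2009.

June 22, 2009; July 24, 2009; August 29, 2009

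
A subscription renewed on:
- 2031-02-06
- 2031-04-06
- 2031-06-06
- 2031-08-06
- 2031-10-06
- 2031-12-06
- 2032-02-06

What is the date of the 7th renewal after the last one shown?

The day-of-month is always 6 (59, 61, 61, 61, 61, 62 days between events).
So this recurs on the 6th of every 2 months.
Next: April 2032 → 2032-04-06.
June 2032: 2032-06-06.
August 2032: 2032-08-06.
Next: October 2032 → 2032-10-06.
December 2032: 2032-12-06.
Next: February 2033 → 2033-02-06.
April 2033: 2033-04-06.

2033-04-06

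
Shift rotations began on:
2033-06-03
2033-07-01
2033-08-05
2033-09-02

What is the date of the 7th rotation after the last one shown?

2034-04-07

All dates are Fridays, 28, 35, 28 days apart.
Specifically, the 1st Friday of each month.
1st Friday of October 2033: 2033-10-07.
1st Friday of November 2033: 2033-11-04.
1st Friday of December 2033: 2033-12-02.
1st Friday of January 2034: 2034-01-06.
February 2034 — 1st Friday is 2034-02-03.
March 2034 — 1st Friday is 2034-03-03.
April 2034 — 1st Friday is 2034-04-07.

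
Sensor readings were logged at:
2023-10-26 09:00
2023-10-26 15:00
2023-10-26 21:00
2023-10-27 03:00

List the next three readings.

Gaps: 6, 6, 6 hours — each event is 6 hours after the previous one.
2023-10-27 03:00 + 6 h = 2023-10-27 09:00.
2023-10-27 09:00 + 6 h = 2023-10-27 15:00.
2023-10-27 15:00 + 6 h = 2023-10-27 21:00.

2023-10-27 09:00, 2023-10-27 15:00, 2023-10-27 21:00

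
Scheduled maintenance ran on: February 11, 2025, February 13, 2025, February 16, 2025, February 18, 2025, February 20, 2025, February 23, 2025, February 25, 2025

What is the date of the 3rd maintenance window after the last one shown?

March 4, 2025

Gaps: 2, 3, 2, 2, 3, 2 days — not constant, but cyclic with period 3.
The events fall on every Tuesday, Thursday and Sunday.
Next Thursday: February 27, 2025.
Next Sunday: March 2, 2025.
The following Tuesday is March 4, 2025.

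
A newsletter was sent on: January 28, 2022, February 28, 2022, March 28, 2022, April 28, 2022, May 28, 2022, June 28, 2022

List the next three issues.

July 28, 2022; August 28, 2022; September 28, 2022

Each date is the 28th; the gaps (31, 28, 31, 30, 31) track the month lengths.
The rule is the 28th of each month.
July 2022: July 28, 2022.
August 2022: August 28, 2022.
September 2022: September 28, 2022.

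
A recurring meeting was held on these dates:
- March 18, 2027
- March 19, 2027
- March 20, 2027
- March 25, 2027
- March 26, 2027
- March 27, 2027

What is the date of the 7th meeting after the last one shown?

Gaps: 1, 1, 5, 1, 1 days — not constant, but cyclic with period 3.
The events fall on every Thursday, Friday and Saturday.
The following Thursday is April 1, 2027.
The following Friday is April 2, 2027.
Next Saturday: April 3, 2027.
Next Thursday: April 8, 2027.
Next Friday: April 9, 2027.
The following Saturday is April 10, 2027.
The following Thursday is April 15, 2027.

April 15, 2027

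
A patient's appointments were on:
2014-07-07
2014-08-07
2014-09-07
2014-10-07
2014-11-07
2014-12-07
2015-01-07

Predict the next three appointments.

The day-of-month is always 7 (31, 31, 30, 31, 30, 31 days between events).
So this recurs on the 7th of each month.
February 2015: 2015-02-07.
March 2015: 2015-03-07.
April 2015: 2015-04-07.

2015-02-07, 2015-03-07, 2015-04-07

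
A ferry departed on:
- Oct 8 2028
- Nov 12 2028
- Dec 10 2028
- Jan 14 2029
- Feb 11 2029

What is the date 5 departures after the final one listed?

Jul 8 2029

These are Sundays at 28- or 35-day spacing (35, 28, 35, 28).
The pattern: 2nd Sunday of the month.
March 2029 — 2nd Sunday is Mar 11 2029.
April 2029 — 2nd Sunday is Apr 8 2029.
May 2029 — 2nd Sunday is May 13 2029.
June 2029 — 2nd Sunday is Jun 10 2029.
2nd Sunday of July 2029: Jul 8 2029.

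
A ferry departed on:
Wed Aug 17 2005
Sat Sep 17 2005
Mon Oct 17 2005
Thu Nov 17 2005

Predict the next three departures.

Sat Dec 17 2005, Tue Jan 17 2006, Fri Feb 17 2006

Each date is the 17th; the gaps (31, 30, 31) track the month lengths.
The rule is the 17th of each month.
December 2005: Sat Dec 17 2005.
January 2006: Tue Jan 17 2006.
Next: February 2006 → Fri Feb 17 2006.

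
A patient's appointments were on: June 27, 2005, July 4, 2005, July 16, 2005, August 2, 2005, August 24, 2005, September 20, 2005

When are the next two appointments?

Gaps: 7, 12, 17, 22, 27 days — each gap is 5 larger than the previous one.
Next gap: 32 days. September 20, 2005 + 32 days = October 22, 2005.
Next gap: 37 days. October 22, 2005 + 37 days = November 28, 2005.

October 22, 2005; November 28, 2005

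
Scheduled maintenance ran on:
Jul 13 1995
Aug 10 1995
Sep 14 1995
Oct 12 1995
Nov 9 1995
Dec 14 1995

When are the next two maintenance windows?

Jan 11 1996, Feb 8 1996

Gaps: 28, 35, 28, 28, 35 days — a mix of 28 and 35. Every date is a Thursday.
Each is the 2nd Thursday of its month.
2nd Thursday of January 1996: Jan 11 1996.
2nd Thursday of February 1996: Feb 8 1996.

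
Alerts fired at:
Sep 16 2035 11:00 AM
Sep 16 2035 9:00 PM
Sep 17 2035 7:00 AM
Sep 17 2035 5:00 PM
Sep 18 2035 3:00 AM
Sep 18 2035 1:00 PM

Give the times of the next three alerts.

Spacing: 10, 10, 10, 10, 10 h — constant 10 h.
Sep 18 2035 1:00 PM + 10 h = Sep 18 2035 11:00 PM.
Sep 18 2035 11:00 PM + 10 h = Sep 19 2035 9:00 AM.
Sep 19 2035 9:00 AM + 10 h = Sep 19 2035 7:00 PM.

Sep 18 2035 11:00 PM, Sep 19 2035 9:00 AM, Sep 19 2035 7:00 PM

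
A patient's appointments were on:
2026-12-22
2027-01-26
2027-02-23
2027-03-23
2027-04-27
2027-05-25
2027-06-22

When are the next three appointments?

All dates are Tuesdays, 35, 28, 28, 35, 28, 28 days apart.
Specifically, the 4th Tuesday of each month.
4th Tuesday of July 2027: 2027-07-27.
4th Tuesday of August 2027: 2027-08-24.
September 2027 — 4th Tuesday is 2027-09-28.

2027-07-27, 2027-08-24, 2027-09-28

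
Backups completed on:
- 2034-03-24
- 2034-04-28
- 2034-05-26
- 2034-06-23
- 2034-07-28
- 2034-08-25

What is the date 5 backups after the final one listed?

These are Fridays at 28- or 35-day spacing (35, 28, 28, 35, 28).
The pattern: 4th Friday of the month.
September 2034 — 4th Friday is 2034-09-22.
4th Friday of October 2034: 2034-10-27.
November 2034 — 4th Friday is 2034-11-24.
4th Friday of December 2034: 2034-12-22.
January 2035 — 4th Friday is 2035-01-26.

2035-01-26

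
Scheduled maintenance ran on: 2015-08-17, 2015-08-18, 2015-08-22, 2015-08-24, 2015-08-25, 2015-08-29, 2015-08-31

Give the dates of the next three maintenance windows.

2015-09-01, 2015-09-05, 2015-09-07

Gaps: 1, 4, 2, 1, 4, 2 days — not constant, but cyclic with period 3.
The events fall on every Monday, Tuesday and Saturday.
The following Tuesday is 2015-09-01.
The following Saturday is 2015-09-05.
Next Monday: 2015-09-07.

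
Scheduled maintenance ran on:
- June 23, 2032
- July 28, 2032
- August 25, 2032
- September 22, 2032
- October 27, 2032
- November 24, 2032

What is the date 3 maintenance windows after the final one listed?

February 23, 2033

Gaps: 35, 28, 28, 35, 28 days — a mix of 28 and 35. Every date is a Wednesday.
Each is the 4th Wednesday of its month.
4th Wednesday of December 2032: December 22, 2032.
January 2033 — 4th Wednesday is January 26, 2033.
4th Wednesday of February 2033: February 23, 2033.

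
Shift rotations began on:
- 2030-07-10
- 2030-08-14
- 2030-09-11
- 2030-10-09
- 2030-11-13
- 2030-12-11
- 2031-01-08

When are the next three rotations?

2031-02-12, 2031-03-12, 2031-04-09

Gaps: 35, 28, 28, 35, 28, 28 days — a mix of 28 and 35. Every date is a Wednesday.
Each is the 2nd Wednesday of its month.
February 2031 — 2nd Wednesday is 2031-02-12.
March 2031 — 2nd Wednesday is 2031-03-12.
2nd Wednesday of April 2031: 2031-04-09.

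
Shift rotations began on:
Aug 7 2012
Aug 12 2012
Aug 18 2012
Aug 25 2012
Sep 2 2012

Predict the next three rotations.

Sep 11 2012, Sep 21 2012, Oct 2 2012

Intervals are 5, 6, 7, 8 days — an arithmetic progression with common difference 1.
Next gap: 9 days. Sep 2 2012 + 9 days = Sep 11 2012.
Next gap: 10 days. Sep 11 2012 + 10 days = Sep 21 2012.
Next gap: 11 days. Sep 21 2012 + 11 days = Oct 2 2012.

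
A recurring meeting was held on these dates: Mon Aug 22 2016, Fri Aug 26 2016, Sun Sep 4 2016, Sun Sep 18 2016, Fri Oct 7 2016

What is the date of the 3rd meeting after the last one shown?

Mon Jan 2 2017

The spacing grows by 5 each time: 4, 9, 14, 19 days.
Next gap: 24 days. Fri Oct 7 2016 + 24 days = Mon Oct 31 2016.
Next gap: 29 days. Mon Oct 31 2016 + 29 days = Tue Nov 29 2016.
Next gap: 34 days. Tue Nov 29 2016 + 34 days = Mon Jan 2 2017.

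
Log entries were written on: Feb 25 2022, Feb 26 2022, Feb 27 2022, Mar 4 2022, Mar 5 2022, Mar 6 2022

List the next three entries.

Mar 11 2022, Mar 12 2022, Mar 13 2022

Gaps: 1, 1, 5, 1, 1 days — not constant, but cyclic with period 3.
The events fall on every Friday, Saturday and Sunday.
Next Friday: Mar 11 2022.
The following Saturday is Mar 12 2022.
Next Sunday: Mar 13 2022.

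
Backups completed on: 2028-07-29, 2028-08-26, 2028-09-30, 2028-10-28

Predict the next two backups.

These are Saturdays with 28, 35, 28-day gaps.
Each is the final Saturday of its month — 2028-07-29 is past the 28th, so '4th Saturday' doesn't fit.
Last Saturday of November 2028: 2028-11-25.
Last Saturday of December 2028: 2028-12-30.

2028-11-25, 2028-12-30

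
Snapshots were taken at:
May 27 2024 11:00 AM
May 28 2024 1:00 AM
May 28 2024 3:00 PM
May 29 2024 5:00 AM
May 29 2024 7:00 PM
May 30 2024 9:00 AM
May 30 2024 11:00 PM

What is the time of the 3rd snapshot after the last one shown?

Jun 1 2024 5:00 PM

Spacing: 14, 14, 14, 14, 14, 14 h — constant 14 h.
May 30 2024 11:00 PM + 14 h = May 31 2024 1:00 PM.
May 31 2024 1:00 PM + 14 h = Jun 1 2024 3:00 AM.
Jun 1 2024 3:00 AM + 14 h = Jun 1 2024 5:00 PM.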